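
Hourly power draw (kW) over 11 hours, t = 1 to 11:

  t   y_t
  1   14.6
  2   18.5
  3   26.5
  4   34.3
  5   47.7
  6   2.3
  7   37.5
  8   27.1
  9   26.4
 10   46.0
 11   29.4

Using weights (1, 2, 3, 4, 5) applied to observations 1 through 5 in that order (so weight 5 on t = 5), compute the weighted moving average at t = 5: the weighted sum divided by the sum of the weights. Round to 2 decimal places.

Weighted sum: 1·14.6 + 2·18.5 + 3·26.5 + 4·34.3 + 5·47.7 = 14.6 + 37.0 + 79.5 + 137.2 + 238.5 = 506.8
Weight total: 1 + 2 + 3 + 4 + 5 = 15
WMA = 506.8 / 15 = 33.79

33.79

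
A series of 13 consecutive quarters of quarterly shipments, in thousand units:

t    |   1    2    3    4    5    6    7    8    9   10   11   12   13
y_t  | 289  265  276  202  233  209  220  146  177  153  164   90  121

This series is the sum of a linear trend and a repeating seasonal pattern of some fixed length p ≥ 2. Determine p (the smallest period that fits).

4

First differences y_{t+1} − y_t: -24, 11, -74, 31, -24, 11, -74, 31, -24, 11, …
The difference pattern repeats every 4 terms and not for any smaller step, so p = 4.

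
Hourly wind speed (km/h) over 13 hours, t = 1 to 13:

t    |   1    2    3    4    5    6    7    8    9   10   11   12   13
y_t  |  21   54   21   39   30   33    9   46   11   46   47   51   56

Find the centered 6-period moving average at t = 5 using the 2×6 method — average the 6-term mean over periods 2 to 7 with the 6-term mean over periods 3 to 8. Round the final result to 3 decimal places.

Sum over 2–7: 54 + 21 + 39 + 30 + 33 + 9 = 186
Sum over 3–8: 21 + 39 + 30 + 33 + 9 + 46 = 178
CMA at t=5 = (186 + 178) / (2·6) = 364 / 12 = 30.333

30.333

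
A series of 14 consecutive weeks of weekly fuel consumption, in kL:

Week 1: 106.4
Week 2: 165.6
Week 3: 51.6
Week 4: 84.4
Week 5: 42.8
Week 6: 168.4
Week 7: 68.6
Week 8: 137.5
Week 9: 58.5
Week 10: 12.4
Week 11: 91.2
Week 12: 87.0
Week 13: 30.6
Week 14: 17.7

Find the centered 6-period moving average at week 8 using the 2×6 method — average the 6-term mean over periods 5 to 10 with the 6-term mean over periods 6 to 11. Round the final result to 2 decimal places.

85.40

Sum over 5–10: 42.8 + 168.4 + 68.6 + 137.5 + 58.5 + 12.4 = 488.2
Sum over 6–11: 168.4 + 68.6 + 137.5 + 58.5 + 12.4 + 91.2 = 536.6
CMA at t=8 = (488.2 + 536.6) / (2·6) = 1024.8 / 12 = 85.40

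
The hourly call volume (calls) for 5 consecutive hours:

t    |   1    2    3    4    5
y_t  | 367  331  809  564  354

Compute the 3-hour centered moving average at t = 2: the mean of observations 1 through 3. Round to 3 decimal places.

Sum of periods 1–3: 367 + 331 + 809 = 1507
Divide by 3: 1507 / 3 = 502.333

502.333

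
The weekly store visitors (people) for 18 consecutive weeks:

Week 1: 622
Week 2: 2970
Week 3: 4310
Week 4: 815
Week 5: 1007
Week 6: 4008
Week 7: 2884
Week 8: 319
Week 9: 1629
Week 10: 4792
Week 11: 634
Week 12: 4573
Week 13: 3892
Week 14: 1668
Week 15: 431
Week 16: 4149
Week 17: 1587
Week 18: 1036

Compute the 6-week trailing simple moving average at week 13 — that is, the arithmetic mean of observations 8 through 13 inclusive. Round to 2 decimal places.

2639.83

Sum of periods 8–13: 319 + 1629 + 4792 + 634 + 4573 + 3892 = 15839
Divide by 6: 15839 / 6 = 2639.83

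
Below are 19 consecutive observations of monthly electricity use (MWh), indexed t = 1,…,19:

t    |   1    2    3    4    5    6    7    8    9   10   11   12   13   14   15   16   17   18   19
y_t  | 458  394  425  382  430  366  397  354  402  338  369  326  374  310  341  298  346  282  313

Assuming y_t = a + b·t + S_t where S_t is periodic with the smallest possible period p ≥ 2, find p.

First differences y_{t+1} − y_t: -64, 31, -43, 48, -64, 31, -43, 48, -64, 31, …
The difference pattern repeats every 4 terms and not for any smaller step, so p = 4.

4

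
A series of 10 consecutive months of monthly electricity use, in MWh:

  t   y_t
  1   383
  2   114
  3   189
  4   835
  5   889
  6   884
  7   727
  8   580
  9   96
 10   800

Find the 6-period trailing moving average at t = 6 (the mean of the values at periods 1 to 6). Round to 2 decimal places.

549.00

Sum of periods 1–6: 383 + 114 + 189 + 835 + 889 + 884 = 3294
Divide by 6: 3294 / 6 = 549.00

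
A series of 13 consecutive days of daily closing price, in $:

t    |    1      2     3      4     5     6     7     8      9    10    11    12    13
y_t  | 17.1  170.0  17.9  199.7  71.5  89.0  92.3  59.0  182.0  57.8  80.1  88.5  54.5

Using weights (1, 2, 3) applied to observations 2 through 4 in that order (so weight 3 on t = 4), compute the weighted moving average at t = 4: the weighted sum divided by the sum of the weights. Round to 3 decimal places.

134.150

Weighted sum: 1·170.0 + 2·17.9 + 3·199.7 = 170.0 + 35.8 + 599.1 = 804.9
Weight total: 1 + 2 + 3 = 6
WMA = 804.9 / 6 = 134.150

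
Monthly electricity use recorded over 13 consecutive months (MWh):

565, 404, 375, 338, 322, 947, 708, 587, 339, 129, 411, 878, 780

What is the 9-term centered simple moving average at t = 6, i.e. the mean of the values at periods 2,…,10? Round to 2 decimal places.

461.00

Sum of periods 2–10: 404 + 375 + 338 + 322 + 947 + 708 + 587 + 339 + 129 = 4149
Divide by 9: 4149 / 9 = 461.00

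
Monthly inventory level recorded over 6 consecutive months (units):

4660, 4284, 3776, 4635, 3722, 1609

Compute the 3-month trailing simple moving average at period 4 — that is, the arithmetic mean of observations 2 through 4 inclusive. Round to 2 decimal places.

4231.67

Sum of periods 2–4: 4284 + 3776 + 4635 = 12695
Divide by 3: 12695 / 3 = 4231.67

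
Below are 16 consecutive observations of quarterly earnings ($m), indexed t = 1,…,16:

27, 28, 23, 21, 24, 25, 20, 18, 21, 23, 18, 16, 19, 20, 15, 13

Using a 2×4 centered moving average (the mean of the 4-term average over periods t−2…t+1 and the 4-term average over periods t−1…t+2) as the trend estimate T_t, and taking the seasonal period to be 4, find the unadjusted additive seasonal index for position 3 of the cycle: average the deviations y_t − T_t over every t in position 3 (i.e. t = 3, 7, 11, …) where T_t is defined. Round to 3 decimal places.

-1.333

Season position 3 occurs at t = 3, 7, 11 (where T_t is defined).
t=3: T_3 = 24.37500; y_3 − T_3 = 23 − 24.37500 = -1.37500
t=7: T_7 = 21.37500; y_7 − T_7 = 20 − 21.37500 = -1.37500
t=11: T_11 = 19.25000; y_11 − T_11 = 18 − 19.25000 = -1.25000
Mean deviation: (-1.37500 + -1.37500 + -1.25000) / 3 = -1.333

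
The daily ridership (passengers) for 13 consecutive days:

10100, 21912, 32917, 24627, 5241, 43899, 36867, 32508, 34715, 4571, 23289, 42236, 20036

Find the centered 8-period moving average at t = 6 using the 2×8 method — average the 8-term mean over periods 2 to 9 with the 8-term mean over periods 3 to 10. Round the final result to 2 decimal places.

Sum over 2–9: 21912 + 32917 + 24627 + 5241 + 43899 + 36867 + 32508 + 34715 = 232686
Sum over 3–10: 32917 + 24627 + 5241 + 43899 + 36867 + 32508 + 34715 + 4571 = 215345
CMA at t=6 = (232686 + 215345) / (2·8) = 448031 / 16 = 28001.94

28001.94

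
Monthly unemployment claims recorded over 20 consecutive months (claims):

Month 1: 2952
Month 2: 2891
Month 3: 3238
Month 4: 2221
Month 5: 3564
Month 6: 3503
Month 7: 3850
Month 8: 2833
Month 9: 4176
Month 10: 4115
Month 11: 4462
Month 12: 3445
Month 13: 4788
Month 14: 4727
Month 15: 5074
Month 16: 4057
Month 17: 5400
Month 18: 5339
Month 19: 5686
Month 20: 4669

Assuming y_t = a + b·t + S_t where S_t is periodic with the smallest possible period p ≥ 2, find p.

First differences y_{t+1} − y_t: -61, 347, -1017, 1343, -61, 347, -1017, 1343, -61, 347, …
The difference pattern repeats every 4 terms and not for any smaller step, so p = 4.

4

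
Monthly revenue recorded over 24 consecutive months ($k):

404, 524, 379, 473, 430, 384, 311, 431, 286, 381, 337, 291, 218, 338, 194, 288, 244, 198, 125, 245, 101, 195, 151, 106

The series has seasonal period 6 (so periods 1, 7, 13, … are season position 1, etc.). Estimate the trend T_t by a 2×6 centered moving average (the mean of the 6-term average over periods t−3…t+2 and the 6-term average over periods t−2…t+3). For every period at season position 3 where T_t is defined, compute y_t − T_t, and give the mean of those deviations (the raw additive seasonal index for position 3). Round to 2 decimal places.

Season position 3 occurs at t = 9, 15, 21 (where T_t is defined).
t=9: T_9 = 347.2500; y_9 − T_9 = 286 − 347.2500 = -61.2500
t=15: T_15 = 254.4167; y_15 − T_15 = 194 − 254.4167 = -60.4167
t=21: T_21 = 161.5000; y_21 − T_21 = 101 − 161.5000 = -60.5000
Mean deviation: (-61.2500 + -60.4167 + -60.5000) / 3 = -60.72

-60.72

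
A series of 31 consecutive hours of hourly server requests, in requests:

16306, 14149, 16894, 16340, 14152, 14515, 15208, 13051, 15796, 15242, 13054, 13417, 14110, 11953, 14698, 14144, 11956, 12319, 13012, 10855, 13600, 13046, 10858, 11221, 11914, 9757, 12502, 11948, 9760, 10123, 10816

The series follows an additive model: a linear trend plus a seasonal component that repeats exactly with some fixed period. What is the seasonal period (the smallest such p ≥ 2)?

6

First differences y_{t+1} − y_t: -2157, 2745, -554, -2188, 363, 693, -2157, 2745, -554, -2188, 363, 693, -2157, 2745, …
The difference pattern repeats every 6 terms and not for any smaller step, so p = 6.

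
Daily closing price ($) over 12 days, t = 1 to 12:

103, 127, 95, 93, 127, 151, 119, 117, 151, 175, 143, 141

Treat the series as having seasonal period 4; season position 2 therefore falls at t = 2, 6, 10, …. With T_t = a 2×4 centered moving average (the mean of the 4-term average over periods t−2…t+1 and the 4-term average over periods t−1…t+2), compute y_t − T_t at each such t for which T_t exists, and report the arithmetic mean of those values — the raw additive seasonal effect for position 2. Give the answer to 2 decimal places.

Season position 2 occurs at t = 6, 10 (where T_t is defined).
t=6: T_6 = 125.5000; y_6 − T_6 = 151 − 125.5000 = 25.5000
t=10: T_10 = 149.5000; y_10 − T_10 = 175 − 149.5000 = 25.5000
Mean deviation: (25.5000 + 25.5000) / 2 = 25.50

25.50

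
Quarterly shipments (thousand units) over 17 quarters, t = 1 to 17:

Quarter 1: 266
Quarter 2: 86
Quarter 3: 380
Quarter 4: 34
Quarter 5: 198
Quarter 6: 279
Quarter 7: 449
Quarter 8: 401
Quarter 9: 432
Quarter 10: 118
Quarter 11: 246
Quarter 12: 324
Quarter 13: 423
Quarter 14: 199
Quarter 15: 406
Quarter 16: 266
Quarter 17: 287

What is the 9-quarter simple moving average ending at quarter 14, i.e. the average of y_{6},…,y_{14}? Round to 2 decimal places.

319.00

Sum of periods 6–14: 279 + 449 + 401 + 432 + 118 + 246 + 324 + 423 + 199 = 2871
Divide by 9: 2871 / 9 = 319.00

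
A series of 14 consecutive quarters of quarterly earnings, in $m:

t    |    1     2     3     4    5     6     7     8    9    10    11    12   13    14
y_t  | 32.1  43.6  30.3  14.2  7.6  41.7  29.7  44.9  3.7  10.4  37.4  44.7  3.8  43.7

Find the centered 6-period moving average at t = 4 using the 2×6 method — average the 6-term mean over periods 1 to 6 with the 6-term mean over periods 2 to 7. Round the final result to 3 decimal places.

Sum over 1–6: 32.1 + 43.6 + 30.3 + 14.2 + 7.6 + 41.7 = 169.5
Sum over 2–7: 43.6 + 30.3 + 14.2 + 7.6 + 41.7 + 29.7 = 167.1
CMA at t=4 = (169.5 + 167.1) / (2·6) = 336.6 / 12 = 28.050

28.050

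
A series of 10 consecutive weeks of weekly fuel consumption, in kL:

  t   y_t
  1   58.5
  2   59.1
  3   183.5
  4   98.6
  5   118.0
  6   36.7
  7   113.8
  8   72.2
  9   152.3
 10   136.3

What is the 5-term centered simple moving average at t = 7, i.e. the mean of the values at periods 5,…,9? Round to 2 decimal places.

98.60

Sum of periods 5–9: 118.0 + 36.7 + 113.8 + 72.2 + 152.3 = 493.0
Divide by 5: 493.0 / 5 = 98.60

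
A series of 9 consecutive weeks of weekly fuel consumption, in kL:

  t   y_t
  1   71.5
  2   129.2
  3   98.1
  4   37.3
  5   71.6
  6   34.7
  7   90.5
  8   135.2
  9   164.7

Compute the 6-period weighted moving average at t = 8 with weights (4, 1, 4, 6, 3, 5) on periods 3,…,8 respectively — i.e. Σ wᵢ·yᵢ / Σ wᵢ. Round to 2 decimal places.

81.38

Weighted sum: 4·98.1 + 1·37.3 + 4·71.6 + 6·34.7 + 3·90.5 + 5·135.2 = 392.4 + 37.3 + 286.4 + 208.2 + 271.5 + 676.0 = 1871.8
Weight total: 4 + 1 + 4 + 6 + 3 + 5 = 23
WMA = 1871.8 / 23 = 81.38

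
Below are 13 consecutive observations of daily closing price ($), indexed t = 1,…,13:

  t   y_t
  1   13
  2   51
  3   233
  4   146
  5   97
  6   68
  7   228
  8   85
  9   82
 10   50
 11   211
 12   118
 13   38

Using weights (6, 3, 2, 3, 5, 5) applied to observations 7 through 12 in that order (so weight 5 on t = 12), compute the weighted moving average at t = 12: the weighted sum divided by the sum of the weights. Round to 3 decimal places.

Weighted sum: 6·228 + 3·85 + 2·82 + 3·50 + 5·211 + 5·118 = 1368 + 255 + 164 + 150 + 1055 + 590 = 3582
Weight total: 6 + 3 + 2 + 3 + 5 + 5 = 24
WMA = 3582 / 24 = 149.250

149.250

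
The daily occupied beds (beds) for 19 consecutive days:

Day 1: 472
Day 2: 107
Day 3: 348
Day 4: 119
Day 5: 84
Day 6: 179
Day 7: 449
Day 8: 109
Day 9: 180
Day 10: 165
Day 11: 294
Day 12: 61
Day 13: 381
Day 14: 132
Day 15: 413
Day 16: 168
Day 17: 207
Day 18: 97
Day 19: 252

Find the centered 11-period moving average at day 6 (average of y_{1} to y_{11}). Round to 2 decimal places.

Sum of periods 1–11: 472 + 107 + 348 + 119 + 84 + 179 + 449 + 109 + 180 + 165 + 294 = 2506
Divide by 11: 2506 / 11 = 227.82

227.82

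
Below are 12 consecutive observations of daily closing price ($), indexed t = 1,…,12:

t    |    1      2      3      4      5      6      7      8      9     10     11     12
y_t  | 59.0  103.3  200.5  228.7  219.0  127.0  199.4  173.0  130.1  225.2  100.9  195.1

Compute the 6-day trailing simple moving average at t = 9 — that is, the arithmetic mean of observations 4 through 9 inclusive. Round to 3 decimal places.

179.533

Sum of periods 4–9: 228.7 + 219.0 + 127.0 + 199.4 + 173.0 + 130.1 = 1077.2
Divide by 6: 1077.2 / 6 = 179.533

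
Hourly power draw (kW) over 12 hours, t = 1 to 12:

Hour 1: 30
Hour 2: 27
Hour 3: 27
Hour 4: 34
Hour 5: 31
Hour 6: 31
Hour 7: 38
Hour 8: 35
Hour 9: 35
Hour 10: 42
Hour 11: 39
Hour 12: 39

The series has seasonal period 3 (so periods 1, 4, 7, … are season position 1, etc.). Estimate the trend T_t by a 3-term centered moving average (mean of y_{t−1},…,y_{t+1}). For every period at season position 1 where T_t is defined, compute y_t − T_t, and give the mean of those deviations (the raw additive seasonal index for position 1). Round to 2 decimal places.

3.33

Season position 1 occurs at t = 4, 7, 10 (where T_t is defined).
t=4: T_4 = 30.6667; y_4 − T_4 = 34 − 30.6667 = 3.3333
t=7: T_7 = 34.6667; y_7 − T_7 = 38 − 34.6667 = 3.3333
t=10: T_10 = 38.6667; y_10 − T_10 = 42 − 38.6667 = 3.3333
Mean deviation: (3.3333 + 3.3333 + 3.3333) / 3 = 3.33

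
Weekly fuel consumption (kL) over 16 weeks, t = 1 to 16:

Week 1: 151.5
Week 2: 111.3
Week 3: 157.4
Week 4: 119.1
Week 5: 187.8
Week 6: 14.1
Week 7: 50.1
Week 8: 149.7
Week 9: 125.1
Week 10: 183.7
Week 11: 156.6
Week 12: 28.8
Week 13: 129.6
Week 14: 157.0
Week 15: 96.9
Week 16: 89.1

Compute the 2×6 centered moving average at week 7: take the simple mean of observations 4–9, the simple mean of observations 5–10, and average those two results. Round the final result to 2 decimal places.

Sum over 4–9: 119.1 + 187.8 + 14.1 + 50.1 + 149.7 + 125.1 = 645.9
Sum over 5–10: 187.8 + 14.1 + 50.1 + 149.7 + 125.1 + 183.7 = 710.5
CMA at t=7 = (645.9 + 710.5) / (2·6) = 1356.4 / 12 = 113.03

113.03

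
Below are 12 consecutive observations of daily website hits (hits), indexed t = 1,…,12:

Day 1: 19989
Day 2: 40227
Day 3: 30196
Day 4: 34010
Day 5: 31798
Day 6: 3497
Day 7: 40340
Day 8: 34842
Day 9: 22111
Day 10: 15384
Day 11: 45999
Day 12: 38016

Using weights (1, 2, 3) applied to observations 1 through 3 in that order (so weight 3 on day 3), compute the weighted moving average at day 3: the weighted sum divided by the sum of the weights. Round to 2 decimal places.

Weighted sum: 1·19989 + 2·40227 + 3·30196 = 19989 + 80454 + 90588 = 191031
Weight total: 1 + 2 + 3 = 6
WMA = 191031 / 6 = 31838.50

31838.50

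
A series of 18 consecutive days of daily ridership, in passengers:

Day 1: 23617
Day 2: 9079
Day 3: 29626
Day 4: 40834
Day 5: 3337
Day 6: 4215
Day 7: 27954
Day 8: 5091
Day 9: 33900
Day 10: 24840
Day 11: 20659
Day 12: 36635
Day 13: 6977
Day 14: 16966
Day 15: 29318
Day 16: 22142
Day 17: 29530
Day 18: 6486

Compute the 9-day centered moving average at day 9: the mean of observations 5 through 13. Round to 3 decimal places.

18178.667

Sum of periods 5–13: 3337 + 4215 + 27954 + 5091 + 33900 + 24840 + 20659 + 36635 + 6977 = 163608
Divide by 9: 163608 / 9 = 18178.667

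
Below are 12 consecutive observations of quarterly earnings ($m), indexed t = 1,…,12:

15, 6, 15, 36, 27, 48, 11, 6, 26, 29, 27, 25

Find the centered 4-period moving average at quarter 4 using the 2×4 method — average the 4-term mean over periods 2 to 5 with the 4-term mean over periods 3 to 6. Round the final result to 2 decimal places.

Sum over 2–5: 6 + 15 + 36 + 27 = 84
Sum over 3–6: 15 + 36 + 27 + 48 = 126
CMA at t=4 = (84 + 126) / (2·4) = 210 / 8 = 26.25

26.25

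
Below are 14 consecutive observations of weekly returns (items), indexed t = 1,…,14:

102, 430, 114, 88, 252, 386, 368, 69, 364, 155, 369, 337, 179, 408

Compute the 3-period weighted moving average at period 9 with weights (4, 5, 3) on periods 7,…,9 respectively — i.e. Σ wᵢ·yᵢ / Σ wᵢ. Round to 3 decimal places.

242.417

Weighted sum: 4·368 + 5·69 + 3·364 = 1472 + 345 + 1092 = 2909
Weight total: 4 + 5 + 3 = 12
WMA = 2909 / 12 = 242.417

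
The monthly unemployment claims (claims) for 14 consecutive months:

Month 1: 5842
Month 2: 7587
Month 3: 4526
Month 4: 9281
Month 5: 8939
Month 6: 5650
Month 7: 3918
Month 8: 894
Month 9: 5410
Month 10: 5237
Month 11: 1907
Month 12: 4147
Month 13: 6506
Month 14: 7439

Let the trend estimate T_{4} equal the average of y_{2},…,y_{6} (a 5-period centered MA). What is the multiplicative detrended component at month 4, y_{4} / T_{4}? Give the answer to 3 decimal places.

1.290

Trend T_4 = (7587 + 4526 + 9281 + 8939 + 5650) / 5 = 35983/5 = 7196.60000
Ratio to trend: 9281 / 7196.60000 = 1.290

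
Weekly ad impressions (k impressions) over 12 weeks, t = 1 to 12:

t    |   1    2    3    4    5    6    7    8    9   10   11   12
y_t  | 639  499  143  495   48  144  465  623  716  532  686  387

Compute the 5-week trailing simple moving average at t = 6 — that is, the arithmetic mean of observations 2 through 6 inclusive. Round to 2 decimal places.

265.80

Sum of periods 2–6: 499 + 143 + 495 + 48 + 144 = 1329
Divide by 5: 1329 / 5 = 265.80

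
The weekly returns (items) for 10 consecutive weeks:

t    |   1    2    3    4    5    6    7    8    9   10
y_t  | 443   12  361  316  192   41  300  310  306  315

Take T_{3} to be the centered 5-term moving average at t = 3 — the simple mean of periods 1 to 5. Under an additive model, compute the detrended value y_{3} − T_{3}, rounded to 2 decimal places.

Trend T_3 = (443 + 12 + 361 + 316 + 192) / 5 = 1324/5 = 264.8000
Detrended value: 361 − 264.8000 = 96.20

96.20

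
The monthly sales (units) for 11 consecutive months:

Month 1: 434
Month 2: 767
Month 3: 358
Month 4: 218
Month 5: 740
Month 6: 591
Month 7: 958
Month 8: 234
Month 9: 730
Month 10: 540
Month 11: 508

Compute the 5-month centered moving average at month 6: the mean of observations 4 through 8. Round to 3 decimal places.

Sum of periods 4–8: 218 + 740 + 591 + 958 + 234 = 2741
Divide by 5: 2741 / 5 = 548.200

548.200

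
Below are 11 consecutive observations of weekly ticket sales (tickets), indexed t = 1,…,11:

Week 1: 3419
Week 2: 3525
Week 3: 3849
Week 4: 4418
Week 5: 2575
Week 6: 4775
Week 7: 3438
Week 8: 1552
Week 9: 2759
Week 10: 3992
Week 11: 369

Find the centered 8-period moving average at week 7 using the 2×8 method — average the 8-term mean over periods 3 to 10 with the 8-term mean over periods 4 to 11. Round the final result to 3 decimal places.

3202.250

Sum over 3–10: 3849 + 4418 + 2575 + 4775 + 3438 + 1552 + 2759 + 3992 = 27358
Sum over 4–11: 4418 + 2575 + 4775 + 3438 + 1552 + 2759 + 3992 + 369 = 23878
CMA at t=7 = (27358 + 23878) / (2·8) = 51236 / 16 = 3202.250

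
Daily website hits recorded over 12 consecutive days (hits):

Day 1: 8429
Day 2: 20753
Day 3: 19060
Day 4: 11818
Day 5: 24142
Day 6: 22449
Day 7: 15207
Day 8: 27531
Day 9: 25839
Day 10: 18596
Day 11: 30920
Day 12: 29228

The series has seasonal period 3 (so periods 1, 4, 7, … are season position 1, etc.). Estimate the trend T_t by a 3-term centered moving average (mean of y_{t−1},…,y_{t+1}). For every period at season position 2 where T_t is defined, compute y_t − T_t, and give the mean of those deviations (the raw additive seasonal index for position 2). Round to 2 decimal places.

4672.17

Season position 2 occurs at t = 2, 5, 8, 11 (where T_t is defined).
t=2: T_2 = 16080.6667; y_2 − T_2 = 20753 − 16080.6667 = 4672.3333
t=5: T_5 = 19469.6667; y_5 − T_5 = 24142 − 19469.6667 = 4672.3333
t=8: T_8 = 22859.0000; y_8 − T_8 = 27531 − 22859.0000 = 4672.0000
t=11: T_11 = 26248.0000; y_11 − T_11 = 30920 − 26248.0000 = 4672.0000
Mean deviation: (4672.3333 + 4672.3333 + 4672.0000 + 4672.0000) / 4 = 4672.17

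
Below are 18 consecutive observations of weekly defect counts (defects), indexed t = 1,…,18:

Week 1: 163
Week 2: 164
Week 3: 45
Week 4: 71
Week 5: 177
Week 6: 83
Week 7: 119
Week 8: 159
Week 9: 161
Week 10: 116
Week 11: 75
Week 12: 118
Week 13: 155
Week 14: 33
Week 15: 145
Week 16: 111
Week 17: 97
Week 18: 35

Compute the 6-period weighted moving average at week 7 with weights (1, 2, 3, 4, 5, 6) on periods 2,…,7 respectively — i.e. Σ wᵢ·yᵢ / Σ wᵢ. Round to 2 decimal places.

Weighted sum: 1·164 + 2·45 + 3·71 + 4·177 + 5·83 + 6·119 = 164 + 90 + 213 + 708 + 415 + 714 = 2304
Weight total: 1 + 2 + 3 + 4 + 5 + 6 = 21
WMA = 2304 / 21 = 109.71

109.71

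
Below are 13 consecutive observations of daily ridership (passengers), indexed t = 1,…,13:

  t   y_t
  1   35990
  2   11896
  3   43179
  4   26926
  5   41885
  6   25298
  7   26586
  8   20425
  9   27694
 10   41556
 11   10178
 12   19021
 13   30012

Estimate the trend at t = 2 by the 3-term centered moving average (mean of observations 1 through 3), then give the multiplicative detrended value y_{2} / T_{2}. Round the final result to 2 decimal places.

0.39

Trend T_2 = (35990 + 11896 + 43179) / 3 = 91065/3 = 30355.0000
Ratio to trend: 11896 / 30355.0000 = 0.39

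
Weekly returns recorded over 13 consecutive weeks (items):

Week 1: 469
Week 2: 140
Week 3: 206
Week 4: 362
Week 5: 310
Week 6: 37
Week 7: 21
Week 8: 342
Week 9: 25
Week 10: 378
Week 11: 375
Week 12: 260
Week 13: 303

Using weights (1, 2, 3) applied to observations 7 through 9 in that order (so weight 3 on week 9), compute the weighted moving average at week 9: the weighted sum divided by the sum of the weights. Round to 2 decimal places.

Weighted sum: 1·21 + 2·342 + 3·25 = 21 + 684 + 75 = 780
Weight total: 1 + 2 + 3 = 6
WMA = 780 / 6 = 130.00

130.00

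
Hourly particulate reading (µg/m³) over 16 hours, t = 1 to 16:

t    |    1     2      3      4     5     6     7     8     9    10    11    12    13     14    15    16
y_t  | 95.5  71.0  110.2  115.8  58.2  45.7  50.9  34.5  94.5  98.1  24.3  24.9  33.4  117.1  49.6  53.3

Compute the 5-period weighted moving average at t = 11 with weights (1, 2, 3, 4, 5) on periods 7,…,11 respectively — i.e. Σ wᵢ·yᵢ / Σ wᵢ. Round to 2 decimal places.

Weighted sum: 1·50.9 + 2·34.5 + 3·94.5 + 4·98.1 + 5·24.3 = 50.9 + 69.0 + 283.5 + 392.4 + 121.5 = 917.3
Weight total: 1 + 2 + 3 + 4 + 5 = 15
WMA = 917.3 / 15 = 61.15

61.15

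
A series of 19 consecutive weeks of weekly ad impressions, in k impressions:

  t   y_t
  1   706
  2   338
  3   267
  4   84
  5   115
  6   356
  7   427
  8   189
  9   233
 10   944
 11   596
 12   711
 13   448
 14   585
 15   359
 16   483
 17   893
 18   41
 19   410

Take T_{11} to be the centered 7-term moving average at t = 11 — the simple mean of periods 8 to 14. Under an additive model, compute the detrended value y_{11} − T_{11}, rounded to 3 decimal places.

Trend T_11 = (189 + 233 + 944 + 596 + 711 + 448 + 585) / 7 = 3706/7 = 529.42857
Detrended value: 596 − 529.42857 = 66.571

66.571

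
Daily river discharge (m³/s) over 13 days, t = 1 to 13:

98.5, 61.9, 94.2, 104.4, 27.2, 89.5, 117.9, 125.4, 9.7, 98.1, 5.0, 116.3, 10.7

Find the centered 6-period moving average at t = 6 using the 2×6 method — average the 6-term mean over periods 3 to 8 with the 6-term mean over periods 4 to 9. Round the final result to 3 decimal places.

Sum over 3–8: 94.2 + 104.4 + 27.2 + 89.5 + 117.9 + 125.4 = 558.6
Sum over 4–9: 104.4 + 27.2 + 89.5 + 117.9 + 125.4 + 9.7 = 474.1
CMA at t=6 = (558.6 + 474.1) / (2·6) = 1032.7 / 12 = 86.058

86.058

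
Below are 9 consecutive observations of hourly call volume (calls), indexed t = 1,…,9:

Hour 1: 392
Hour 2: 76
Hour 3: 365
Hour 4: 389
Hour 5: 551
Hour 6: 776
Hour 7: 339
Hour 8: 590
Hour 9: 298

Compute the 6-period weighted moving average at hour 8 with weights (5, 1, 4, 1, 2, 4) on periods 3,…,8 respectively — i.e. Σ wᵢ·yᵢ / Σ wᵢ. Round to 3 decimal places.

484.235

Weighted sum: 5·365 + 1·389 + 4·551 + 1·776 + 2·339 + 4·590 = 1825 + 389 + 2204 + 776 + 678 + 2360 = 8232
Weight total: 5 + 1 + 4 + 1 + 2 + 4 = 17
WMA = 8232 / 17 = 484.235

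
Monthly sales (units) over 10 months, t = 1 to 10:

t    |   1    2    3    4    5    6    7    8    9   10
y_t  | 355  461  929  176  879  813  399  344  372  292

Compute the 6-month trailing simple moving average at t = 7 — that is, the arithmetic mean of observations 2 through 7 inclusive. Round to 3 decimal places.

Sum of periods 2–7: 461 + 929 + 176 + 879 + 813 + 399 = 3657
Divide by 6: 3657 / 6 = 609.500

609.500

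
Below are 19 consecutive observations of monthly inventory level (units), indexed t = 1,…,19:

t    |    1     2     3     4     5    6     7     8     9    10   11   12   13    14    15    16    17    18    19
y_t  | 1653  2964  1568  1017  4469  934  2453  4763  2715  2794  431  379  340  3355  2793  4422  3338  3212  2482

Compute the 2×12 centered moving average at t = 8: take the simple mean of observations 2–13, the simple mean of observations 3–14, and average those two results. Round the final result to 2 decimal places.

2085.21

Sum over 2–13: 2964 + 1568 + 1017 + 4469 + 934 + 2453 + 4763 + 2715 + 2794 + 431 + 379 + 340 = 24827
Sum over 3–14: 1568 + 1017 + 4469 + 934 + 2453 + 4763 + 2715 + 2794 + 431 + 379 + 340 + 3355 = 25218
CMA at t=8 = (24827 + 25218) / (2·12) = 50045 / 24 = 2085.21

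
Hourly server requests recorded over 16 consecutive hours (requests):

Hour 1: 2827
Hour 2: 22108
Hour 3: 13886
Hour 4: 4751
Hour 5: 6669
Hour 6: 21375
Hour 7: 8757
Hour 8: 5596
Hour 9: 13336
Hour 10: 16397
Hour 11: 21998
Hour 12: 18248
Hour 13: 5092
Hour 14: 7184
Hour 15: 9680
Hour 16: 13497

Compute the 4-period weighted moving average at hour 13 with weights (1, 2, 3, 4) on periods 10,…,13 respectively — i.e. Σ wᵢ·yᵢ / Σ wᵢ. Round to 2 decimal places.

Weighted sum: 1·16397 + 2·21998 + 3·18248 + 4·5092 = 16397 + 43996 + 54744 + 20368 = 135505
Weight total: 1 + 2 + 3 + 4 = 10
WMA = 135505 / 10 = 13550.50

13550.50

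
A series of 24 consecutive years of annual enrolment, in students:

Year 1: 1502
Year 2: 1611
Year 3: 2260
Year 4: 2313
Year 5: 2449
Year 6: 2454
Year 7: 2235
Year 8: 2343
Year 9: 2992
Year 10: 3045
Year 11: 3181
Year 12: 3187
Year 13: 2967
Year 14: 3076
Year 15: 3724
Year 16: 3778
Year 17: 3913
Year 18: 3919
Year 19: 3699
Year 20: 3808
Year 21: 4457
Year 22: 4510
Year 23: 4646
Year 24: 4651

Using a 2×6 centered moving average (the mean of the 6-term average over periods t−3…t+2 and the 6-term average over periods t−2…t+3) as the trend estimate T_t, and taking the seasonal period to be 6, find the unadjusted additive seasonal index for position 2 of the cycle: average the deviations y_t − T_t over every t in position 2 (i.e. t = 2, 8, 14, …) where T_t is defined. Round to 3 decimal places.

-304.083

Season position 2 occurs at t = 8, 14, 20 (where T_t is defined).
t=8: T_8 = 2647.33333; y_8 − T_8 = 2343 − 2647.33333 = -304.33333
t=14: T_14 = 3379.83333; y_14 − T_14 = 3076 − 3379.83333 = -303.83333
t=20: T_20 = 4112.08333; y_20 − T_20 = 3808 − 4112.08333 = -304.08333
Mean deviation: (-304.33333 + -303.83333 + -304.08333) / 3 = -304.083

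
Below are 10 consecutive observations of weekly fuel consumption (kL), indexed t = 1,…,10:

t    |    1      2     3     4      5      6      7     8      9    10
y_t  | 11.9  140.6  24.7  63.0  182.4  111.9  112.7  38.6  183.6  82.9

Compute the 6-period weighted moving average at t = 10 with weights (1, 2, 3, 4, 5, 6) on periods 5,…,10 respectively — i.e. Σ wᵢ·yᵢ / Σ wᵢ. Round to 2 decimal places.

110.20

Weighted sum: 1·182.4 + 2·111.9 + 3·112.7 + 4·38.6 + 5·183.6 + 6·82.9 = 182.4 + 223.8 + 338.1 + 154.4 + 918.0 + 497.4 = 2314.1
Weight total: 1 + 2 + 3 + 4 + 5 + 6 = 21
WMA = 2314.1 / 21 = 110.20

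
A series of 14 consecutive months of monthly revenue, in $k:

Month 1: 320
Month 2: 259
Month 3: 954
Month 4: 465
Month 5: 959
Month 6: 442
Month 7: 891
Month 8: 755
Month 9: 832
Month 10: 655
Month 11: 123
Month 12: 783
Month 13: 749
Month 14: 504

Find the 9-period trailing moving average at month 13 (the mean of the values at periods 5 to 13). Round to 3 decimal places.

687.667

Sum of periods 5–13: 959 + 442 + 891 + 755 + 832 + 655 + 123 + 783 + 749 = 6189
Divide by 9: 6189 / 9 = 687.667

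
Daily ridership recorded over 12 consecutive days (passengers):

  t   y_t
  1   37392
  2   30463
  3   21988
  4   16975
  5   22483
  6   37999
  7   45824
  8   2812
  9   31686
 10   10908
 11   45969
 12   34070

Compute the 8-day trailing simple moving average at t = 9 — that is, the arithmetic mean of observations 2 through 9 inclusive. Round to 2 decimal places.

26278.75

Sum of periods 2–9: 30463 + 21988 + 16975 + 22483 + 37999 + 45824 + 2812 + 31686 = 210230
Divide by 8: 210230 / 8 = 26278.75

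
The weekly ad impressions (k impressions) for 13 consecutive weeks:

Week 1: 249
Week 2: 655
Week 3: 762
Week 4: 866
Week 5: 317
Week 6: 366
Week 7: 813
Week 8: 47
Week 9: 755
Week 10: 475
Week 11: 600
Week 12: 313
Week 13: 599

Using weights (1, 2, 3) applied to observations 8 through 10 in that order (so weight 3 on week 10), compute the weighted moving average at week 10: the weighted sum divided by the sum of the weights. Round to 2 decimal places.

Weighted sum: 1·47 + 2·755 + 3·475 = 47 + 1510 + 1425 = 2982
Weight total: 1 + 2 + 3 = 6
WMA = 2982 / 6 = 497.00

497.00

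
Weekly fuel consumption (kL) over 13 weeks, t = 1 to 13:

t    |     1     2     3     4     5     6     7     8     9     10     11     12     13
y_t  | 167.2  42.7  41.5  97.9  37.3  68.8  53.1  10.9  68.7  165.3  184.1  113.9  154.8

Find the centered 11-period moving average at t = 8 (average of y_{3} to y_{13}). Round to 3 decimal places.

Sum of periods 3–13: 41.5 + 97.9 + 37.3 + 68.8 + 53.1 + 10.9 + 68.7 + 165.3 + 184.1 + 113.9 + 154.8 = 996.3
Divide by 11: 996.3 / 11 = 90.573

90.573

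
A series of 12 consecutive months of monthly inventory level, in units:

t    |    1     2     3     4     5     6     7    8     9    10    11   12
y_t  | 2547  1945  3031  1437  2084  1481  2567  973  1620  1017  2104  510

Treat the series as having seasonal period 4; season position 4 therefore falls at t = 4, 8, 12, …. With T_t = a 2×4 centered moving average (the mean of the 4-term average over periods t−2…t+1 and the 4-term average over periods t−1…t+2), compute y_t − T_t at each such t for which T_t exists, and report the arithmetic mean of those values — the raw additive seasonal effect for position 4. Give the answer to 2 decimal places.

-629.25

Season position 4 occurs at t = 4, 8 (where T_t is defined).
t=4: T_4 = 2066.2500; y_4 − T_4 = 1437 − 2066.2500 = -629.2500
t=8: T_8 = 1602.2500; y_8 − T_8 = 973 − 1602.2500 = -629.2500
Mean deviation: (-629.2500 + -629.2500) / 2 = -629.25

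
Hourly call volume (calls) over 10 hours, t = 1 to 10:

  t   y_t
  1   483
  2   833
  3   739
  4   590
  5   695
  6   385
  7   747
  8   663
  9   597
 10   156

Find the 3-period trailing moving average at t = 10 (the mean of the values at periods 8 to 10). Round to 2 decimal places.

472.00

Sum of periods 8–10: 663 + 597 + 156 = 1416
Divide by 3: 1416 / 3 = 472.00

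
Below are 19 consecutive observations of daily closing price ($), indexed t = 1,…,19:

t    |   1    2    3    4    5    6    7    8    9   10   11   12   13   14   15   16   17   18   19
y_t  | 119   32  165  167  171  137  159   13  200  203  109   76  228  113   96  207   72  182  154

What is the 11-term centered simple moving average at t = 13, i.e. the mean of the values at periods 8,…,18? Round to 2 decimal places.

Sum of periods 8–18: 13 + 200 + 203 + 109 + 76 + 228 + 113 + 96 + 207 + 72 + 182 = 1499
Divide by 11: 1499 / 11 = 136.27

136.27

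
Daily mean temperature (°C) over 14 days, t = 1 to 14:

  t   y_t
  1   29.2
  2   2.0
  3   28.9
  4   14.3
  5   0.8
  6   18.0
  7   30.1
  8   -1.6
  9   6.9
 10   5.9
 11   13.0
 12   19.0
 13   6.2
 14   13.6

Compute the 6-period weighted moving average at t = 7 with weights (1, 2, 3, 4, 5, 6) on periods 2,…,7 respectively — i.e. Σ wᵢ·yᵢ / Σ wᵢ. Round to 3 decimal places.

17.929

Weighted sum: 1·2.0 + 2·28.9 + 3·14.3 + 4·0.8 + 5·18.0 + 6·30.1 = 2.0 + 57.8 + 42.9 + 3.2 + 90.0 + 180.6 = 376.5
Weight total: 1 + 2 + 3 + 4 + 5 + 6 = 21
WMA = 376.5 / 21 = 17.929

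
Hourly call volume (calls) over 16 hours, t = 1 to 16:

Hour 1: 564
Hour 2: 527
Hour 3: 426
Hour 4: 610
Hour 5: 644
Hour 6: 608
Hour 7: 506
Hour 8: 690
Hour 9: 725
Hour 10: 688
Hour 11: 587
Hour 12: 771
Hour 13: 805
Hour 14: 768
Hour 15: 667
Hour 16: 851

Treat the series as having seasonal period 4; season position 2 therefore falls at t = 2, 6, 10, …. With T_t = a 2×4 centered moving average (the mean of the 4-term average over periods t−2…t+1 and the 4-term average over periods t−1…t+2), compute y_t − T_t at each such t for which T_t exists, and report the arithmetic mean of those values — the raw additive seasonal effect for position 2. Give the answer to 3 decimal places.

Season position 2 occurs at t = 6, 10, 14 (where T_t is defined).
t=6: T_6 = 602.00000; y_6 − T_6 = 608 − 602.00000 = 6.00000
t=10: T_10 = 682.62500; y_10 − T_10 = 688 − 682.62500 = 5.37500
t=14: T_14 = 762.75000; y_14 − T_14 = 768 − 762.75000 = 5.25000
Mean deviation: (6.00000 + 5.37500 + 5.25000) / 3 = 5.542

5.542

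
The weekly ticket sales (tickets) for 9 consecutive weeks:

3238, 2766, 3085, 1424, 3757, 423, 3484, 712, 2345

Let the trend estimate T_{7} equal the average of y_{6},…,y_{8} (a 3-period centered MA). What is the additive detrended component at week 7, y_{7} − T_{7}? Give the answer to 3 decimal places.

1944.333

Trend T_7 = (423 + 3484 + 712) / 3 = 4619/3 = 1539.66667
Detrended value: 3484 − 1539.66667 = 1944.333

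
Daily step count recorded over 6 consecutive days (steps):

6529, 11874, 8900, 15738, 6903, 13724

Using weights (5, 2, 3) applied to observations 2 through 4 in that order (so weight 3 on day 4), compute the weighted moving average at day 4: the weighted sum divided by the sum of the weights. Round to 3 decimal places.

12438.400

Weighted sum: 5·11874 + 2·8900 + 3·15738 = 59370 + 17800 + 47214 = 124384
Weight total: 5 + 2 + 3 = 10
WMA = 124384 / 10 = 12438.400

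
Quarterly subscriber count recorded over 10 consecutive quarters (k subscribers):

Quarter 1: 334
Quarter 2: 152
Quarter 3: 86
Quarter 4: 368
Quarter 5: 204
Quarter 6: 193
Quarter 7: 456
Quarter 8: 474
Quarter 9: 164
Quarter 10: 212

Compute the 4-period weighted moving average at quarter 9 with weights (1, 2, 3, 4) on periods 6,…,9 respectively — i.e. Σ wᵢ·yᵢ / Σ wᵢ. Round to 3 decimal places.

318.300

Weighted sum: 1·193 + 2·456 + 3·474 + 4·164 = 193 + 912 + 1422 + 656 = 3183
Weight total: 1 + 2 + 3 + 4 = 10
WMA = 3183 / 10 = 318.300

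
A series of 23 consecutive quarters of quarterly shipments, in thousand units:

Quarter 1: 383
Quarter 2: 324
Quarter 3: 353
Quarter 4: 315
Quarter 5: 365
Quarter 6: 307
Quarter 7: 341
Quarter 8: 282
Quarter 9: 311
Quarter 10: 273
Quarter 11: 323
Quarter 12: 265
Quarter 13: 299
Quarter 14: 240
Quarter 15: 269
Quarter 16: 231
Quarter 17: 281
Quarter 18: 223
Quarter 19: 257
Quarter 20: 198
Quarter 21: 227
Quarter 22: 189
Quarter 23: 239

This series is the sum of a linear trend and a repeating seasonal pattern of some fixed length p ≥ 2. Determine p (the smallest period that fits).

First differences y_{t+1} − y_t: -59, 29, -38, 50, -58, 34, -59, 29, -38, 50, -58, 34, -59, 29, …
The difference pattern repeats every 6 terms and not for any smaller step, so p = 6.

6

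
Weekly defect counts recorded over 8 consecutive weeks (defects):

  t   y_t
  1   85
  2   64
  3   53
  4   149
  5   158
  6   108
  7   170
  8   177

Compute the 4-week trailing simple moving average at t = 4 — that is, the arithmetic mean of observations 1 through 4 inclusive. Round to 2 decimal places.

87.75

Sum of periods 1–4: 85 + 64 + 53 + 149 = 351
Divide by 4: 351 / 4 = 87.75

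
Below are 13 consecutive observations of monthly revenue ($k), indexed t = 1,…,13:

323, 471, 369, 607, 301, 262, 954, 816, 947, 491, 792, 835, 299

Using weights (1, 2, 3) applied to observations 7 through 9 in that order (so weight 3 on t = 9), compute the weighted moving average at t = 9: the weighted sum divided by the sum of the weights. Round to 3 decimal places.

Weighted sum: 1·954 + 2·816 + 3·947 = 954 + 1632 + 2841 = 5427
Weight total: 1 + 2 + 3 = 6
WMA = 5427 / 6 = 904.500

904.500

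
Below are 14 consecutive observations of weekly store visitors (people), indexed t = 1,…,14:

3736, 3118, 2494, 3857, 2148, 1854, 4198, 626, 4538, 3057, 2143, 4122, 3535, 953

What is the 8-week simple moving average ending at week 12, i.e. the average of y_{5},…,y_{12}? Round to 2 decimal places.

2835.75

Sum of periods 5–12: 2148 + 1854 + 4198 + 626 + 4538 + 3057 + 2143 + 4122 = 22686
Divide by 8: 22686 / 8 = 2835.75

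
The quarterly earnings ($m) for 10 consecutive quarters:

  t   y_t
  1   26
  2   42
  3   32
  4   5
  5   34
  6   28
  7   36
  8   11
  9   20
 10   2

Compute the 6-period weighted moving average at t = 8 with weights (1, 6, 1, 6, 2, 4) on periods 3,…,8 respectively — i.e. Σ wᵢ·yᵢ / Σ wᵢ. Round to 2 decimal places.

Weighted sum: 1·32 + 6·5 + 1·34 + 6·28 + 2·36 + 4·11 = 32 + 30 + 34 + 168 + 72 + 44 = 380
Weight total: 1 + 6 + 1 + 6 + 2 + 4 = 20
WMA = 380 / 20 = 19.00

19.00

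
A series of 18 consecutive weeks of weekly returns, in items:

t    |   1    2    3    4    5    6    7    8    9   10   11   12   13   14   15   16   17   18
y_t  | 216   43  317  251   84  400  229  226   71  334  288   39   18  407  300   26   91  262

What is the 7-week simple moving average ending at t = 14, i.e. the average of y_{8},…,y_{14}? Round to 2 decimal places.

Sum of periods 8–14: 226 + 71 + 334 + 288 + 39 + 18 + 407 = 1383
Divide by 7: 1383 / 7 = 197.57

197.57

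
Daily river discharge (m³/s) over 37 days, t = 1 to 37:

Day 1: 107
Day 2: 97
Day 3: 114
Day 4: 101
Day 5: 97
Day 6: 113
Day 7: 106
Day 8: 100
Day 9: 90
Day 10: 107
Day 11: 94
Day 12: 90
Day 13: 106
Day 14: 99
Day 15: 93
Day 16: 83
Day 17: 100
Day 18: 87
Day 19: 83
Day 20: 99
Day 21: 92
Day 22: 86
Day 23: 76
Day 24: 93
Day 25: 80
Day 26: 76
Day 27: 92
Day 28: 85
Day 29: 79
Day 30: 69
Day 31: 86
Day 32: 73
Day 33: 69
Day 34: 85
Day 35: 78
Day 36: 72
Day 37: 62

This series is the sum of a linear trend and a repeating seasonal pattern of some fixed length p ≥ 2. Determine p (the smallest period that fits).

First differences y_{t+1} − y_t: -10, 17, -13, -4, 16, -7, -6, -10, 17, -13, -4, 16, -7, -6, -10, 17, …
The difference pattern repeats every 7 terms and not for any smaller step, so p = 7.

7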